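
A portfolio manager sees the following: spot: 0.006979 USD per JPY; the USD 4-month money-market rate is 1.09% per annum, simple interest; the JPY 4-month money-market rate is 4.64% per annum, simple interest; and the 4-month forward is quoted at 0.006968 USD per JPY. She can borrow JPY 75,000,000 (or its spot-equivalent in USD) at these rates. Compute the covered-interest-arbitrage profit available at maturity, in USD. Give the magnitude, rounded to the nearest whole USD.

USD 5,356

T = 4/12 years.
Keep in JPY, deliver into the forward: 75,000,000·1.01546667·0.006968 = USD 530,682.88.
Swap to USD now, deposit: 75,000,000·0.006979·1.00363333 = USD 525,326.78.
The quoted forward overvalues JPY, so borrow USD, buy JPY at spot, deposit the JPY at 4.64%, and sell the proceeds forward at 0.006968.
The gap between the two covered legs is USD 5,356.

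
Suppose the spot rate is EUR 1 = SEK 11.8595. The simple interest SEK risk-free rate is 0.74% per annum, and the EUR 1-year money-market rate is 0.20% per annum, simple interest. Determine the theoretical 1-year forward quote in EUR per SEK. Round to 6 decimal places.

0.083869

T = 1 year.
SEK accumulates by 1 + 0.0074×1 = 1.007400.
EUR growth factor: 1 + 0.0020×1 = 1.002000.
CIP: F = S · (grow SEK)/(grow EUR) = 11.8595 × 1.007400/1.002000 = 11.92341 SEK per EUR.
Quoted the other way: 1/11.92341 = 0.083869 EUR per SEK.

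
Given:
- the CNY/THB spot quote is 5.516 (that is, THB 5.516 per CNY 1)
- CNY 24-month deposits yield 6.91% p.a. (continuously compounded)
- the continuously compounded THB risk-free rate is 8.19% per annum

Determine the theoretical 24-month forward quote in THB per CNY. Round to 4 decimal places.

T = 2 years.
THB growth factor: e^(0.0819×2) = 1.1779787.
CNY accumulates by e^(0.0691×2) = 1.1482052.
Forward (THB per CNY) = 5.516 × 1.1779787 / 1.1482052 = 5.659032.

5.6590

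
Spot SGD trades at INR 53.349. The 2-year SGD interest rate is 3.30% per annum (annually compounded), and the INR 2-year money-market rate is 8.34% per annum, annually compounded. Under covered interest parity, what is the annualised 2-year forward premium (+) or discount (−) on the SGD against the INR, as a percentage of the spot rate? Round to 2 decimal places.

T = 2 years.
F = S · g_INR/g_SGD = 53.349 × 1.1737556/1.067089 = 58.681785.
Annualised premium = (F − S)/S × (1/T) = (58.681785 − 53.349)/53.349 ÷ 2 = 5.00%.

+5.00%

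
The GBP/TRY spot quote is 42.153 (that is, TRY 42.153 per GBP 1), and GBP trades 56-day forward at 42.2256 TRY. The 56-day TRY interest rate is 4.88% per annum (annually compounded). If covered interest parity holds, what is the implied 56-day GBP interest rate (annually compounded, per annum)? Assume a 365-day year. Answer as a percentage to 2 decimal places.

T = 56/365 years.
F/S = 42.2256/42.153 = 1.0017223 = (growth of TRY) / (growth of GBP).
TRY growth factor: (1 + 0.0488)^(56/365) = 1.007337.
That pins the GBP growth at 1.005605.
r = 1.005605^(365/56) − 1 = 0.037102 → 3.71%.

3.71%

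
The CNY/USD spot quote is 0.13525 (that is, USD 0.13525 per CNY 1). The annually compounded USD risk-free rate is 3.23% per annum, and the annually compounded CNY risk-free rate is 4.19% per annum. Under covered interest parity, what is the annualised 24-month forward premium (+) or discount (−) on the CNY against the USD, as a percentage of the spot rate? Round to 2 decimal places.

-0.92%

T = 2 years.
No-arbitrage forward: 0.13525 × 1.0656433 / 1.0855556 = 0.13276912 USD/CNY.
(F − S)/S ÷ T = (0.13276912 − 0.13525)/0.13525/2 = -0.009171 → -0.92%.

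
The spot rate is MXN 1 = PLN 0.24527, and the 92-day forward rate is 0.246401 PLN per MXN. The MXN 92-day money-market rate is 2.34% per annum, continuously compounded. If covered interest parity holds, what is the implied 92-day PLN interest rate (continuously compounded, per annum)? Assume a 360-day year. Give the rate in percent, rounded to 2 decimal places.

4.14%

T = 92/360 years.
CIP gives F = S · g_PLN/g_MXN, so g_PLN/g_MXN = 0.246401/0.24527 = 1.0046112.
MXN growth factor: e^(0.0234×92/360) = 1.0059979.
That pins the PLN growth at 1.0106368.
Take logs: ln 1.0106368 / (92/360) = 0.041402, so 4.14%.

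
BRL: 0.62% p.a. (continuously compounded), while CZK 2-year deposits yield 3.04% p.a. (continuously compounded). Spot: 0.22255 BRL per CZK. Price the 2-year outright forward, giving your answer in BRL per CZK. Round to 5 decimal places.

0.21204

T = 2 years.
BRL accumulates by e^(0.0062×2) = 1.0124772.
Growth of 1 CZK over T: e^(0.0304×2) = 1.0626864.
CIP: F = S · (grow BRL)/(grow CZK) = 0.22255 × 1.0124772/1.0626864 = 0.2120351 BRL per CZK.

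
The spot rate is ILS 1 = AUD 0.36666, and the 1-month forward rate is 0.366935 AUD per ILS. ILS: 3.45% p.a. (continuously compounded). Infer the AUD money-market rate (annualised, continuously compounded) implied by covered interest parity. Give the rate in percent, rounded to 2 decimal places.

4.35%

T = 1/12 years.
CIP gives F = S · g_AUD/g_ILS, so g_AUD/g_ILS = 0.366935/0.36666 = 1.0007500.
The ILS side grows by e^(0.0345×1/12) = 1.0028791.
That pins the AUD growth at 1.0036313.
Take logs: ln 1.0036313 / (1/12) = 0.043497, so 4.35%.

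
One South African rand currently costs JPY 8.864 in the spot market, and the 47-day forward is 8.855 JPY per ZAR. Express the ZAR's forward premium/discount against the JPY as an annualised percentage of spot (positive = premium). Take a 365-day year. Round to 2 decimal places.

-0.79%

T = 47/365 years.
ZAR trades forward at -0.10153% vs spot over the period.
Per annum: -0.0010153 / (47/365) = -0.007885 = -0.79%.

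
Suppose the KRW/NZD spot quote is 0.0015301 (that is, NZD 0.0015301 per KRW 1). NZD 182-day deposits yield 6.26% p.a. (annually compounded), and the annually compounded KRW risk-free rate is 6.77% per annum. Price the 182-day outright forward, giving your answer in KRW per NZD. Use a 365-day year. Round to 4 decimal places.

T = 182/365 years.
Growth of 1 NZD over T: (1 + 0.0626)^(182/365) = 1.030739176.
KRW accumulates by (1 + 0.0677)^(182/365) = 1.033202979.
Forward (NZD per KRW) = 0.0015301 × 1.030739176 / 1.033202979 = 0.00152645128.
Quoted the other way: 1/0.00152645128 = 655.1143 KRW per NZD.

655.1143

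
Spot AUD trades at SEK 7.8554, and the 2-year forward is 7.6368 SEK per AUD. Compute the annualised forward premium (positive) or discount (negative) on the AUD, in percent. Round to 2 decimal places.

T = 2 years.
AUD trades forward at -2.78280% vs spot over the period.
×(1/T) gives -1.39% p.a.

-1.39%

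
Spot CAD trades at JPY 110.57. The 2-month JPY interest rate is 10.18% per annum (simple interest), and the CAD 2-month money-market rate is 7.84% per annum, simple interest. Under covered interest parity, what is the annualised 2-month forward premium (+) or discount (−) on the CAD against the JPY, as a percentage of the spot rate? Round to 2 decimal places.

T = 2/12 years.
CIP forward (JPY per CAD) = 110.57 × 1.0169667/1.0130667 = 110.99566.
(F − S)/S ÷ T = (110.99566 − 110.57)/110.57/(2/12) = 0.023098 → 2.31%.

+2.31%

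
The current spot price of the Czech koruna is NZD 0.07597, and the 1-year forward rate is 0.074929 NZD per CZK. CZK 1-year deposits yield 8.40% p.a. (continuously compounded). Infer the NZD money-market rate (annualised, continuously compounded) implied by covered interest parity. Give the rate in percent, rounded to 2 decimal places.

T = 1 year.
F/S = 0.074929/0.07597 = 0.9862972 = (growth of NZD) / (growth of CZK).
The CZK side grows by e^(0.0840×1) = 1.0876289.
That pins the NZD growth at 1.0727253.
r = ln(1.0727253)/1 = 0.070202 → 7.02%.

7.02%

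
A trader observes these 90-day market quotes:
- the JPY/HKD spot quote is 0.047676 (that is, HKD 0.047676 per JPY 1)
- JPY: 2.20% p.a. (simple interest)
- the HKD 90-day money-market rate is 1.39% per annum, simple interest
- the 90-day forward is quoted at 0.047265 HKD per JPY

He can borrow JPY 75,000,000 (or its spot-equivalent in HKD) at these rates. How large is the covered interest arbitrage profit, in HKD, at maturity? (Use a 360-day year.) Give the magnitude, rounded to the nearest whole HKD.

HKD 23,754

T = 90/360 years.
Route A — deposit JPY, sell forward: 75,000,000 × 1.005500 × 0.047265 = HKD 3,564,371.81.
Route B — convert at spot, deposit HKD: 75,000,000 × 0.047676 × 1.003475 = HKD 3,588,125.56.
The quoted forward undervalues JPY, so borrow JPY, convert to HKD at spot, deposit the HKD at 1.39%, and buy JPY forward at 0.047265 to cover the loan.
Arbitrage profit = |3,564,371.81 − 3,588,125.56| = HKD 23,754.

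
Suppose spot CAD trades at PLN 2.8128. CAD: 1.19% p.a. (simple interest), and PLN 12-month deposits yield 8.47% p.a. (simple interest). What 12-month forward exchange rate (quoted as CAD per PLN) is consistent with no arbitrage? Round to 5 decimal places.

T = 1 year.
Growth of 1 PLN over T: 1 + 0.0847×1 = 1.084700.
CAD accumulates by 1 + 0.0119×1 = 1.011900.
CIP: F = S · (grow PLN)/(grow CAD) = 2.8128 × 1.084700/1.011900 = 3.015164 PLN per CAD.
Quoted the other way: 1/3.015164 = 0.33166 CAD per PLN.

0.33166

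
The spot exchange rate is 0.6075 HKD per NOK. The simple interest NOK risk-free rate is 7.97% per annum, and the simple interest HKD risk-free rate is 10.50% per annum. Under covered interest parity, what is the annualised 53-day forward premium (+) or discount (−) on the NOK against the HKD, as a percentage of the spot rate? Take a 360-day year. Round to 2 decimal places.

+2.50%

T = 53/360 years.
F = S · g_HKD/g_NOK = 0.6075 × 1.0154583/1.0117336 = 0.6097365.
Annualised premium = (F − S)/S × (1/T) = (0.6097365 − 0.6075)/0.6075 ÷ (53/360) = 2.50%.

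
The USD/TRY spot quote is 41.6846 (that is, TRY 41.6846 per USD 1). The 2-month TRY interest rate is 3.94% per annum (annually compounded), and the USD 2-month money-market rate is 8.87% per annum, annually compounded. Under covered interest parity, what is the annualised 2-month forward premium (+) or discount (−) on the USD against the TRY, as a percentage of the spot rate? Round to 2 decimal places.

T = 2/12 years.
F = S · g_TRY/g_USD = 41.6846 × 1.0064614/1.0142648 = 41.3638932.
Annualised premium = (F − S)/S × (1/T) = (41.3638932 − 41.6846)/41.6846 ÷ (2/12) = -4.62%.

-4.62%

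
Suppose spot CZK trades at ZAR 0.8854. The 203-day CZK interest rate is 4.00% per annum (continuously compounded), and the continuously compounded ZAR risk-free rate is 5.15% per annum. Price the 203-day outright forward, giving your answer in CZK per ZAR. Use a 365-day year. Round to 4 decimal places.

1.1222

T = 203/365 years.
ZAR accumulates by e^(0.0515×203/365) = 1.0290566.
Growth of 1 CZK over T: e^(0.0400×203/365) = 1.0224959.
Forward (ZAR per CZK) = 0.8854 × 1.0290566 / 1.0224959 = 0.8910810.
Quoted the other way: 1/0.8910810 = 1.1222 CZK per ZAR.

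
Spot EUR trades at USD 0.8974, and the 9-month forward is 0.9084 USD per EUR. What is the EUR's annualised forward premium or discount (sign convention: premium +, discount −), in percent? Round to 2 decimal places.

+1.63%

T = 9/12 years.
(F − S)/S = (0.9084 − 0.8974)/0.8974 = 0.0122576.
Annualise by dividing by T: 0.0122576 / (9/12) = 0.016343 → 1.63%.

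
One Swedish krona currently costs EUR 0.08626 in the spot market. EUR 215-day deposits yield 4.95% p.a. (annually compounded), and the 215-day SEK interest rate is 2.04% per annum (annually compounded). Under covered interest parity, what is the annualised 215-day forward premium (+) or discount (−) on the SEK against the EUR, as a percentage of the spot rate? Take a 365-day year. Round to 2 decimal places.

T = 215/365 years.
F = S · g_EUR/g_SEK = 0.08626 × 1.0288677/1.0119665 = 0.08770066.
Annualised premium = (F − S)/S × (1/T) = (0.08770066 − 0.08626)/0.08626 ÷ (215/365) = 2.84%.

+2.84%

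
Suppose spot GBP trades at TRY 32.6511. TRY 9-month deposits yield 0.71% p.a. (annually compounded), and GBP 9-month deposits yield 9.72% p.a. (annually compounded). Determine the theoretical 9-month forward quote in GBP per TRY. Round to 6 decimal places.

0.032660

T = 9/12 years.
TRY accumulates by (1 + 0.0071)^(9/12) = 1.0053203.
Growth of 1 GBP over T: (1 + 0.0972)^(9/12) = 1.0720483.
CIP: F = S · (grow TRY)/(grow GBP) = 32.6511 × 1.0053203/1.0720483 = 30.61878 TRY per GBP.
Quoted the other way: 1/30.61878 = 0.032660 GBP per TRY.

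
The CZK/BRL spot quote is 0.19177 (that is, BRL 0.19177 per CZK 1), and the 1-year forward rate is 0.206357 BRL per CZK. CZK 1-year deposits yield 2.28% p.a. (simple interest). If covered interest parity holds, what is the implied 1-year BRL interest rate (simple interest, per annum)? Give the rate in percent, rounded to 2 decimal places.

T = 1 year.
CIP gives F = S · g_BRL/g_CZK, so g_BRL/g_CZK = 0.206357/0.19177 = 1.0760651.
The CZK side grows by 1 + 0.0228×1 = 1.022800.
Hence g_BRL = 1.1005994.
(1.1005994 − 1)/T = 0.100599, i.e. 10.06%.

10.06%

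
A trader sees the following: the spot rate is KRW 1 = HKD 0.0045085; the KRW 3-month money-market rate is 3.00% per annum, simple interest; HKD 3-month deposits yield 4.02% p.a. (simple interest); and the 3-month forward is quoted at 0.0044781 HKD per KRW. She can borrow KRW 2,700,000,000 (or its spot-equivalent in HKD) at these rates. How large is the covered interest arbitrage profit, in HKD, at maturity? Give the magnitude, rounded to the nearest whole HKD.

T = 3/12 years.
Keep in KRW, deliver into the forward: 2,700,000,000·1.007500·0.0044781 = HKD 12,181,551.53.
Swap to HKD now, deposit: 2,700,000,000·0.0045085·1.010050 = HKD 12,295,288.15.
The quoted forward undervalues KRW, so borrow KRW, convert to HKD at spot, deposit the HKD at 4.02%, and buy KRW forward at 0.0044781 to cover the loan.
Arbitrage profit = |12,181,551.53 − 12,295,288.15| = HKD 113,737.

HKD 113,737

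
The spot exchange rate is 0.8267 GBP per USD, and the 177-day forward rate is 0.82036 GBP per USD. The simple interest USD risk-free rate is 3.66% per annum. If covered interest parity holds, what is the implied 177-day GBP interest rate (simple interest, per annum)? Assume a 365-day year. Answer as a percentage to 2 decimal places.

T = 177/365 years.
F/S = 0.82036/0.8267 = 0.9923310 = (growth of GBP) / (growth of USD).
USD growth factor: 1 + 0.0366×177/365 = 1.0177485.
That pins the GBP growth at 1.0099434.
r = (1.0099434 − 1)/(177/365) = 0.020505 → 2.05%.

2.05%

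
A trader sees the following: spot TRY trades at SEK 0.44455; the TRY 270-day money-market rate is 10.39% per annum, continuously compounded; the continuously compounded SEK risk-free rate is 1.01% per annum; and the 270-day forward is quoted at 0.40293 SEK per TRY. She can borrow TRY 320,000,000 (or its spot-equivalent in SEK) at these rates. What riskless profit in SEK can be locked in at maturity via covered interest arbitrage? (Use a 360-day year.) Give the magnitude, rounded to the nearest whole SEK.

T = 270/360 years.
Route A — deposit TRY, sell forward: 320,000,000 × 1.08104157751 × 0.40293 = SEK 139,386,906.50.
Route B — convert at spot, deposit SEK: 320,000,000 × 0.44455 × 1.00760376289 = SEK 143,337,680.89.
The quoted forward undervalues TRY, so borrow TRY, convert to SEK at spot, deposit the SEK at 1.01%, and buy TRY forward at 0.40293 to cover the loan.
Profit = 143,337,680.89 − 139,386,906.50 = SEK 3,950,774.

SEK 3,950,774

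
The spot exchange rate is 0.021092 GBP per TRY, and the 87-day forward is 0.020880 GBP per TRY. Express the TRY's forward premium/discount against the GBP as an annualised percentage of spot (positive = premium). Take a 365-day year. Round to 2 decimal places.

-4.22%

T = 87/365 years.
TRY trades forward at -1.00512% vs spot over the period.
Per annum: -0.0100512 / (87/365) = -0.042169 = -4.22%.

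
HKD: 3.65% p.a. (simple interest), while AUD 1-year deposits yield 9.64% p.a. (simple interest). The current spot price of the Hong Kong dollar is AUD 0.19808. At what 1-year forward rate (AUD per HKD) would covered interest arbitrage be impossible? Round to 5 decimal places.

0.20953

T = 1 year.
AUD accumulates by 1 + 0.0964×1 = 1.096400.
HKD growth factor: 1 + 0.0365×1 = 1.036500.
Forward (AUD per HKD) = 0.19808 × 1.096400 / 1.036500 = 0.2095272.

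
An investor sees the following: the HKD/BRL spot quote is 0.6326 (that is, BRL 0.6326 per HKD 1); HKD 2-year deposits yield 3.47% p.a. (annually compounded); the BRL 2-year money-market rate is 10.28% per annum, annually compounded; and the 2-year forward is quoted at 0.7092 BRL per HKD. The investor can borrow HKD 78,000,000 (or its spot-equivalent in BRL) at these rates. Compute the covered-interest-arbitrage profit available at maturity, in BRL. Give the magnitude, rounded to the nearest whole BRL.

BRL 785,878

T = 2 years.
Keep in HKD, deliver into the forward: 78,000,000·1.07060409·0.7092 = BRL 59,223,248.81.
Swap to BRL now, deposit: 78,000,000·0.6326·1.21616784 = BRL 60,009,126.50.
The quoted forward undervalues HKD, so borrow HKD, convert to BRL at spot, deposit the BRL at 10.28%, and buy HKD forward at 0.7092 to cover the loan.
The gap between the two covered legs is BRL 785,878.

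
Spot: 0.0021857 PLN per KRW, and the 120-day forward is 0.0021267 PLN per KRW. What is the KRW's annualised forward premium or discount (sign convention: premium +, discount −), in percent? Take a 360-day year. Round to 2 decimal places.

T = 120/360 years.
KRW trades forward at -2.69936% vs spot over the period.
Per annum: -0.0269936 / (120/360) = -0.080981 = -8.10%.

-8.10%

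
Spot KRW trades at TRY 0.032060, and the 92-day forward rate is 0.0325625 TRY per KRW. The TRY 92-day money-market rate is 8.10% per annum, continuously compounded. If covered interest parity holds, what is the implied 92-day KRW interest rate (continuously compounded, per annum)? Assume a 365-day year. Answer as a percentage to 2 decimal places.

T = 92/365 years.
By CIP, F/S equals the TRY-to-KRW growth ratio: 0.0325625/0.03206 = 1.0156737.
The TRY side grows by e^(0.0810×92/365) = 1.0206263.
Hence g_KRW = 1.0048762.
r = ln(1.0048762)/(92/365) = 0.019299 → 1.93%.

1.93%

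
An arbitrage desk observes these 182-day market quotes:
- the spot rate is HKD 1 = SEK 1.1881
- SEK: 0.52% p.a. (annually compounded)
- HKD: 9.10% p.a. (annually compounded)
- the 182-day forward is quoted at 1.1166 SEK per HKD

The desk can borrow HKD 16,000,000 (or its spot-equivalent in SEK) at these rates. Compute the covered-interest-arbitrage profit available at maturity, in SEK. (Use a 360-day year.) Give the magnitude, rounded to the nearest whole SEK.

T = 182/360 years.
Keep in HKD, deliver into the forward: 16,000,000·1.0450149723·1.1166 = SEK 18,669,819.49.
Swap to SEK now, deposit: 16,000,000·1.1881·1.002625518 = SEK 19,059,510.05.
The quoted forward undervalues HKD, so borrow HKD, convert to SEK at spot, deposit the SEK at 0.52%, and buy HKD forward at 1.1166 to cover the loan.
Profit = 19,059,510.05 − 18,669,819.49 = SEK 389,691.

SEK 389,691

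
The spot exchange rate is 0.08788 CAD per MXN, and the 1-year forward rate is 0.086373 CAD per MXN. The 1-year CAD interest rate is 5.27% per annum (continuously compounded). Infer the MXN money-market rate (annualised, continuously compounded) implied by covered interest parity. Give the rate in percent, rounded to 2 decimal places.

7.00%

T = 1 year.
F/S = 0.086373/0.08788 = 0.9828516 = (growth of CAD) / (growth of MXN).
The CAD side grows by e^(0.0527×1) = 1.0541134.
That pins the MXN growth at 1.0725051.
Take logs: ln 1.0725051 / 1 = 0.069997, so 7.00%.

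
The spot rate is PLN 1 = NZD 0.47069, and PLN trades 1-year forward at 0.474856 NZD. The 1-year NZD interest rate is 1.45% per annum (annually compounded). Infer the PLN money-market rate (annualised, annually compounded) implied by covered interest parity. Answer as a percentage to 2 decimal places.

T = 1 year.
CIP gives F = S · g_NZD/g_PLN, so g_NZD/g_PLN = 0.474856/0.47069 = 1.0088508.
The NZD side grows by (1 + 0.0145)^1 = 1.014500.
So the PLN growth factor = 1.0055996.
r = 1.0055996^(1/1) − 1 = 0.005600 → 0.56%.

0.56%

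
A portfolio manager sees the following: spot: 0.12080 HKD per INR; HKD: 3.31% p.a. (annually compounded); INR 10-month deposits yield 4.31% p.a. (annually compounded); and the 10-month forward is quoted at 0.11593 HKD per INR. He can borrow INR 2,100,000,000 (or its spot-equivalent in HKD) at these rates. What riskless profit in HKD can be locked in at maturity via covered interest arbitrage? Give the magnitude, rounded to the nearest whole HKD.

T = 10/12 years.
Route A — deposit INR, sell forward: 2,100,000,000 × 1.03578977903 × 0.11593 = HKD 252,166,129.07.
Route B — convert at spot, deposit HKD: 2,100,000,000 × 0.12080 × 1.02750821148 = HKD 260,658,283.09.
The quoted forward undervalues INR, so borrow INR, convert to HKD at spot, deposit the HKD at 3.31%, and buy INR forward at 0.11593 to cover the loan.
Profit = 260,658,283.09 − 252,166,129.07 = HKD 8,492,154.

HKD 8,492,154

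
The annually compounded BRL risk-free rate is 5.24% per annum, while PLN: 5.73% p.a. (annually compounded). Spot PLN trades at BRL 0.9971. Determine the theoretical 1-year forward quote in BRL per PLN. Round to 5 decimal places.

0.99248

T = 1 year.
BRL accumulates by (1 + 0.0524)^1 = 1.052400.
PLN growth factor: (1 + 0.0573)^1 = 1.057300.
CIP: F = S · (grow BRL)/(grow PLN) = 0.9971 × 1.052400/1.057300 = 0.9924790 BRL per PLN.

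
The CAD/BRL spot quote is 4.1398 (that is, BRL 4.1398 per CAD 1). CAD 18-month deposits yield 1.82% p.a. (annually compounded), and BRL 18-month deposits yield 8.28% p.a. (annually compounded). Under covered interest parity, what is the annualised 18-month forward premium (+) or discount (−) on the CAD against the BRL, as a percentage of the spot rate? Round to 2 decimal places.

T = 18/12 years.
No-arbitrage forward: 4.1398 × 1.1267365 / 1.0274238 = 4.5399608 BRL/CAD.
Annualised premium = (F − S)/S × (1/T) = (4.5399608 − 4.1398)/4.1398 ÷ (18/12) = 6.44%.

+6.44%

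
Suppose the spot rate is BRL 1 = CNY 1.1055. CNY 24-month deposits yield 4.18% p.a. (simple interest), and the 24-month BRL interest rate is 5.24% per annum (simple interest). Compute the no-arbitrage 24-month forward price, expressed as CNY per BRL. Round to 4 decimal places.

1.0843

T = 2 years.
CNY growth factor: 1 + 0.0418×2 = 1.083600.
Growth of 1 BRL over T: 1 + 0.0524×2 = 1.104800.
Forward (CNY per BRL) = 1.1055 × 1.083600 / 1.104800 = 1.084287.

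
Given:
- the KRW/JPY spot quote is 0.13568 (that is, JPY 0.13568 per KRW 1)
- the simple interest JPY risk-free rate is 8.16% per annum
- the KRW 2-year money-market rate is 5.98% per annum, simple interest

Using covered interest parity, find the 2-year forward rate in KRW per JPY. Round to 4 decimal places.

7.0940

T = 2 years.
JPY growth factor: 1 + 0.0816×2 = 1.163200.
Growth of 1 KRW over T: 1 + 0.0598×2 = 1.119600.
So F = 0.13568 × 1.163200 / 1.119600 = 0.1409637 (JPY/KRW).
Invert for KRW per JPY: 1 / 0.1409637 = 7.0940.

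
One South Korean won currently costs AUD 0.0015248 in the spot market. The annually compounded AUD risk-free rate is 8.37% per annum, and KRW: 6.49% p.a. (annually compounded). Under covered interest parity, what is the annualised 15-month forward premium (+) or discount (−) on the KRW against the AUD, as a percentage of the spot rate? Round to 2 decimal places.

T = 15/12 years.
No-arbitrage forward: 0.0015248 × 1.1056975 / 1.0817727 = 0.0015585229 AUD/KRW.
Annualised premium = (F − S)/S × (1/T) = (0.0015585229 − 0.0015248)/0.0015248 ÷ (15/12) = 1.77%.

+1.77%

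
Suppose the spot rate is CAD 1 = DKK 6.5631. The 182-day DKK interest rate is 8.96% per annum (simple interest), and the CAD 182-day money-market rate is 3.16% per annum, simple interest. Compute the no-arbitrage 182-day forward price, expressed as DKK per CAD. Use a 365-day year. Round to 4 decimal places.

T = 182/365 years.
DKK growth factor: 1 + 0.0896×182/365 = 1.0446773.
Growth of 1 CAD over T: 1 + 0.0316×182/365 = 1.0157567.
CIP: F = S · (grow DKK)/(grow CAD) = 6.5631 × 1.0446773/1.0157567 = 6.749964 DKK per CAD.

6.7500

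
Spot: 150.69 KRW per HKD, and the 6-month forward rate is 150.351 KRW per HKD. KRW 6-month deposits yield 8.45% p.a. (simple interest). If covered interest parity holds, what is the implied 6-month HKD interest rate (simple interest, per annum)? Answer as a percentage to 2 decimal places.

T = 6/12 years.
CIP gives F = S · g_KRW/g_HKD, so g_KRW/g_HKD = 150.351/150.69 = 0.9977503.
The KRW side grows by 1 + 0.0845×6/12 = 1.042250.
That pins the HKD growth at 1.044600.
r = (1.044600 − 1)/(6/12) = 0.089200 → 8.92%.

8.92%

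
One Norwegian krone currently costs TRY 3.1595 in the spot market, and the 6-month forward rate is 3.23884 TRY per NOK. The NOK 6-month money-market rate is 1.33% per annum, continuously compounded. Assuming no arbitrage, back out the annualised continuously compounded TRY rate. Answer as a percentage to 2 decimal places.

T = 6/12 years.
CIP gives F = S · g_TRY/g_NOK, so g_TRY/g_NOK = 3.23884/3.1595 = 1.0251116.
NOK growth factor: e^(0.0133×6/12) = 1.0066722.
That pins the TRY growth at 1.0319513.
r = ln(1.0319513)/(6/12) = 0.062903 → 6.29%.

6.29%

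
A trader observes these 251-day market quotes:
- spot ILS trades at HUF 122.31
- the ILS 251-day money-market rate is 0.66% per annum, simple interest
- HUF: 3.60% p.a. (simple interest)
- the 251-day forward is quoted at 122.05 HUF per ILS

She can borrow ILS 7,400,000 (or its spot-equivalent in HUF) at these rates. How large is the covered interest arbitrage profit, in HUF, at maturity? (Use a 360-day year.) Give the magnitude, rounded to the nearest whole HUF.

T = 251/360 years.
Route A — deposit ILS, sell forward: 7,400,000 × 1.00460166667 × 122.05 = HUF 907,326,087.29.
Route B — convert at spot, deposit HUF: 7,400,000 × 122.31 × 1.025100 = HUF 927,811,859.40.
The quoted forward undervalues ILS, so borrow ILS, convert to HUF at spot, deposit the HUF at 3.60%, and buy ILS forward at 122.05 to cover the loan.
Profit = 927,811,859.40 − 907,326,087.29 = HUF 20,485,772.

HUF 20,485,772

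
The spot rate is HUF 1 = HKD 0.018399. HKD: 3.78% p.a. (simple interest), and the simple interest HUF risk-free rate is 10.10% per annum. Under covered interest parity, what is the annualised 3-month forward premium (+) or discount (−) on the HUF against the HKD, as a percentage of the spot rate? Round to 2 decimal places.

T = 3/12 years.
No-arbitrage forward: 0.018399 × 1.009450 / 1.025250 = 0.018115455 HKD/HUF.
Annualised premium = (F − S)/S × (1/T) = (0.018115455 − 0.018399)/0.018399 ÷ (3/12) = -6.16%.

-6.16%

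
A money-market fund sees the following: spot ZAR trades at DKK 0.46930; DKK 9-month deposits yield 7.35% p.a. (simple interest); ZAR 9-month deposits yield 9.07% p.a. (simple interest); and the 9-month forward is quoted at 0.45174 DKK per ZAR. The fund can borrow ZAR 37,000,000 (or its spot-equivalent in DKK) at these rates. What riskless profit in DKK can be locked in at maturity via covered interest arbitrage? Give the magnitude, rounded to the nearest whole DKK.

DKK 469,920

T = 9/12 years.
Invest the ZAR and cover forward: 37,000,000 × 1.068025 × 0.45174 = DKK 17,851,375.70.
Convert at spot and invest in DKK: 37,000,000 × 0.46930 × 1.055125 = DKK 18,321,296.01.
The quoted forward undervalues ZAR, so borrow ZAR, convert to DKK at spot, deposit the DKK at 7.35%, and buy ZAR forward at 0.45174 to cover the loan.
The gap between the two covered legs is DKK 469,920.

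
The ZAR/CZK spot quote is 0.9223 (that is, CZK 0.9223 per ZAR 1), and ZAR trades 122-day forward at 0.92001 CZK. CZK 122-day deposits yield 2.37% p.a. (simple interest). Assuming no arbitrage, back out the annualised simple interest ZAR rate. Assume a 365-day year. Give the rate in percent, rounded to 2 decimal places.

T = 122/365 years.
By CIP, F/S equals the CZK-to-ZAR growth ratio: 0.92001/0.9223 = 0.9975171.
The CZK side grows by 1 + 0.0237×122/365 = 1.0079216.
That pins the ZAR growth at 1.0104304.
(1.0104304 − 1)/T = 0.031206, i.e. 3.12%.

3.12%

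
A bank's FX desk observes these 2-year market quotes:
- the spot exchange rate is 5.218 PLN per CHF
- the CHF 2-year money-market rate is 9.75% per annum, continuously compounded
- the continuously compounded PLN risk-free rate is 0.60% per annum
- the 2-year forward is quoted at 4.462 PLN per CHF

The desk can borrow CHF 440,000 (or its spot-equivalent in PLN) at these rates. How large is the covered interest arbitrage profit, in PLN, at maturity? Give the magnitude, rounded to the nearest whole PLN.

T = 2 years.
Invest the CHF and cover forward: 440,000 × 1.215310986 × 4.462 = PLN 2,385,995.75.
Convert at spot and invest in PLN: 440,000 × 5.218 × 1.012072289 = PLN 2,323,637.01.
The quoted forward overvalues CHF, so borrow PLN, buy CHF at spot, deposit the CHF at 9.75%, and sell the proceeds forward at 4.462.
The gap between the two covered legs is PLN 62,359.

PLN 62,359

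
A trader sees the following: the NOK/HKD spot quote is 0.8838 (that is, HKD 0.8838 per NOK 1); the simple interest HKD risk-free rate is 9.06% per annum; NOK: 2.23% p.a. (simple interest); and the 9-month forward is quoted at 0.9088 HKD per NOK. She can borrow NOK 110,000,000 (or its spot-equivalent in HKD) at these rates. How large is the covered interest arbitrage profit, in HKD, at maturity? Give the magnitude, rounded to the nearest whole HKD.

T = 9/12 years.
Invest the NOK and cover forward: 110,000,000 × 1.016725 × 0.9088 = HKD 101,639,964.80.
Convert at spot and invest in HKD: 110,000,000 × 0.8838 × 1.067950 = HKD 103,823,963.10.
The quoted forward undervalues NOK, so borrow NOK, convert to HKD at spot, deposit the HKD at 9.06%, and buy NOK forward at 0.9088 to cover the loan.
The gap between the two covered legs is HKD 2,183,998.

HKD 2,183,998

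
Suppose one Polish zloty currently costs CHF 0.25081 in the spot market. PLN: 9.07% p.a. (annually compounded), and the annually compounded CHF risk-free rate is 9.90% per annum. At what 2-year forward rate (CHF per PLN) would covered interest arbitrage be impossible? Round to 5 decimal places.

T = 2 years.
CHF accumulates by (1 + 0.0990)^2 = 1.207801.
PLN accumulates by (1 + 0.0907)^2 = 1.1896265.
Forward (CHF per PLN) = 0.25081 × 1.207801 / 1.1896265 = 0.2546417.

0.25464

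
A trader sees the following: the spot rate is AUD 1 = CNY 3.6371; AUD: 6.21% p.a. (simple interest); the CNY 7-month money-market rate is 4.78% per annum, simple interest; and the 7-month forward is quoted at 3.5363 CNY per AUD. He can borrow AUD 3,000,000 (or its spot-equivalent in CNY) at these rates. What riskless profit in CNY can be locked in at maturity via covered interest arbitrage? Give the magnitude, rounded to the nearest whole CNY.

CNY 222,336

T = 7/12 years.
Route A — deposit AUD, sell forward: 3,000,000 × 1.036225 × 3.5363 = CNY 10,993,207.40.
Route B — convert at spot, deposit CNY: 3,000,000 × 3.6371 × 1.0278833333 = CNY 11,215,543.41.
The quoted forward undervalues AUD, so borrow AUD, convert to CNY at spot, deposit the CNY at 4.78%, and buy AUD forward at 3.5363 to cover the loan.
The gap between the two covered legs is CNY 222,336.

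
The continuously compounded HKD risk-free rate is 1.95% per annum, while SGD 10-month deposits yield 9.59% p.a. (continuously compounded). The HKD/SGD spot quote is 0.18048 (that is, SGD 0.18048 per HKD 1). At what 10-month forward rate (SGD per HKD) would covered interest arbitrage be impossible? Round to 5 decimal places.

T = 10/12 years.
SGD accumulates by e^(0.0959×10/12) = 1.0831968.
Growth of 1 HKD over T: e^(0.0195×10/12) = 1.0163827.
Forward (SGD per HKD) = 0.18048 × 1.0831968 / 1.0163827 = 0.1923442.

0.19234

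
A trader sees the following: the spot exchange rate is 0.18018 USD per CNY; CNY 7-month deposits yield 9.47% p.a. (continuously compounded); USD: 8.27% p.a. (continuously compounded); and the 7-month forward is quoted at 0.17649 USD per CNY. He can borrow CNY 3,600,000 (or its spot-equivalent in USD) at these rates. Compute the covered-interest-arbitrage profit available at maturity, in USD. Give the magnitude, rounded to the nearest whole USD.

USD 9,257

T = 7/12 years.
Invest the CNY and cover forward: 3,600,000 × 1.05679598 × 0.17649 = USD 671,450.12.
Convert at spot and invest in USD: 3,600,000 × 0.18018 × 1.04942424 = USD 680,706.93.
The quoted forward undervalues CNY, so borrow CNY, convert to USD at spot, deposit the USD at 8.27%, and buy CNY forward at 0.17649 to cover the loan.
The gap between the two covered legs is USD 9,257.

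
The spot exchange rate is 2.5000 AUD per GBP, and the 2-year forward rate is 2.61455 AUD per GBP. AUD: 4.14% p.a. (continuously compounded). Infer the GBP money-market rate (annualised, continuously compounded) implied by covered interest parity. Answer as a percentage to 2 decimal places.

T = 2 years.
By CIP, F/S equals the AUD-to-GBP growth ratio: 2.61455/2.5 = 1.0458200.
AUD growth factor: e^(0.0414×2) = 1.0863245.
So the GBP growth factor = 1.0387299.
Take logs: ln 1.0387299 / 2 = 0.018999, so 1.90%.

1.90%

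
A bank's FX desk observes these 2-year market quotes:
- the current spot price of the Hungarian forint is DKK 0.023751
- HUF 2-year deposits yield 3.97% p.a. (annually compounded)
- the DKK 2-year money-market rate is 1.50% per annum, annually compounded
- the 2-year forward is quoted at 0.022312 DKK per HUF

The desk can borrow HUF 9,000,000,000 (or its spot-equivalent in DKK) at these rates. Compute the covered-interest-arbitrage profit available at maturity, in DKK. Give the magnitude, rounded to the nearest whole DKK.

T = 2 years.
Invest the HUF and cover forward: 9,000,000,000 × 1.08097609 × 0.022312 = DKK 217,068,646.68.
Convert at spot and invest in DKK: 9,000,000,000 × 0.023751 × 1.030225 = DKK 220,219,865.78.
The quoted forward undervalues HUF, so borrow HUF, convert to DKK at spot, deposit the DKK at 1.50%, and buy HUF forward at 0.022312 to cover the loan.
The gap between the two covered legs is DKK 3,151,219.

DKK 3,151,219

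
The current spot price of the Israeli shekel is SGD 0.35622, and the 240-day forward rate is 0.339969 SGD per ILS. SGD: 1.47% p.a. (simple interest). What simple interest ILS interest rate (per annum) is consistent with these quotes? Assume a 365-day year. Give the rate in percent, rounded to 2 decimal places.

8.81%

T = 240/365 years.
F/S = 0.339969/0.35622 = 0.9543793 = (growth of SGD) / (growth of ILS).
SGD growth factor: 1 + 0.0147×240/365 = 1.0096658.
That pins the ILS growth at 1.0579293.
r = (1.0579293 − 1)/(240/365) = 0.088101 → 8.81%.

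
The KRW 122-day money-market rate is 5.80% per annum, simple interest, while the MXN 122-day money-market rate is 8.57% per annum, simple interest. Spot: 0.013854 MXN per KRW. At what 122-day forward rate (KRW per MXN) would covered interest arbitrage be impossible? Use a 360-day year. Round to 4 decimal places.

71.5229

T = 122/360 years.
MXN accumulates by 1 + 0.0857×122/360 = 1.02904278.
KRW growth factor: 1 + 0.0580×122/360 = 1.01965556.
So F = 0.013854 × 1.02904278 / 1.01965556 = 0.013981544 (MXN/KRW).
Invert for KRW per MXN: 1 / 0.013981544 = 71.5229.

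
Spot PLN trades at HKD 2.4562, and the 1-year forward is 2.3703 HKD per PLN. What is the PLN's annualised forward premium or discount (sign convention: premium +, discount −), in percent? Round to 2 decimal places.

T = 1 year.
PLN trades forward at -3.49727% vs spot over the period.
×(1/T) gives -3.50% p.a.

-3.50%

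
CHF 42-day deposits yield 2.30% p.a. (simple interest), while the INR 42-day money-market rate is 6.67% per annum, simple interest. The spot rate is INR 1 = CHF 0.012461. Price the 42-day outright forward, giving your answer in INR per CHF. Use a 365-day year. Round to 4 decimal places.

T = 42/365 years.
CHF growth factor: 1 + 0.0230×42/365 = 1.00264658.
INR growth factor: 1 + 0.0667×42/365 = 1.00767507.
So F = 0.012461 × 1.00264658 / 1.00767507 = 0.012398817 (CHF/INR).
Quoted the other way: 1/0.012398817 = 80.6529 INR per CHF.

80.6529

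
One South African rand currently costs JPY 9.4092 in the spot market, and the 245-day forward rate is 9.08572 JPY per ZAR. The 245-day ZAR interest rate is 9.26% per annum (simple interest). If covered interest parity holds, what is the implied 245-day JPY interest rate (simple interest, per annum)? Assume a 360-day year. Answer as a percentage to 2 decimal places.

3.89%

T = 245/360 years.
F/S = 9.08572/9.4092 = 0.9656209 = (growth of JPY) / (growth of ZAR).
The ZAR side grows by 1 + 0.0926×245/360 = 1.0630194.
That pins the JPY growth at 1.0264737.
r = (1.0264737 − 1)/(245/360) = 0.038900 → 3.89%.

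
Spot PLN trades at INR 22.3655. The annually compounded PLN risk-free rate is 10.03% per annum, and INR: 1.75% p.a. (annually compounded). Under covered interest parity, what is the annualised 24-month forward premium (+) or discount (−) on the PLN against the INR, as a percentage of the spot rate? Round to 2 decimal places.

-7.24%

T = 2 years.
F = S · g_INR/g_PLN = 22.3655 × 1.0353063/1.2106601 = 19.1260479.
Annualised premium = (F − S)/S × (1/T) = (19.1260479 − 22.3655)/22.3655 ÷ 2 = -7.24%.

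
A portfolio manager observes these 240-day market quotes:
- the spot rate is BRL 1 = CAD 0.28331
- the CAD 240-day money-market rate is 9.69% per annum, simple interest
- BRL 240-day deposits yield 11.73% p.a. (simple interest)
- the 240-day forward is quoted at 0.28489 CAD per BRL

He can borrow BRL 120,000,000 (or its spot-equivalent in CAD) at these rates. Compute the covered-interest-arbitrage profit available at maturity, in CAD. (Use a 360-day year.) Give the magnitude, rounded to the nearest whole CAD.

CAD 666,789

T = 240/360 years.
Route A — deposit BRL, sell forward: 120,000,000 × 1.078200 × 0.28489 = CAD 36,860,207.76.
Route B — convert at spot, deposit CAD: 120,000,000 × 0.28331 × 1.064600 = CAD 36,193,419.12.
The quoted forward overvalues BRL, so borrow CAD, buy BRL at spot, deposit the BRL at 11.73%, and sell the proceeds forward at 0.28489.
Arbitrage profit = |36,860,207.76 − 36,193,419.12| = CAD 666,789.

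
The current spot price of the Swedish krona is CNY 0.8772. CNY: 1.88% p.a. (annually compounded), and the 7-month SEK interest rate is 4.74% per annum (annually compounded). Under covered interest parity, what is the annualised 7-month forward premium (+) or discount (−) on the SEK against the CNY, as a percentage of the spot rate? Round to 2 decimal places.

-2.75%

T = 7/12 years.
No-arbitrage forward: 0.8772 × 1.0109241 / 1.0273829 = 0.8631471 CNY/SEK.
(F − S)/S ÷ T = (0.8631471 − 0.8772)/0.8772/(7/12) = -0.027463 → -2.75%.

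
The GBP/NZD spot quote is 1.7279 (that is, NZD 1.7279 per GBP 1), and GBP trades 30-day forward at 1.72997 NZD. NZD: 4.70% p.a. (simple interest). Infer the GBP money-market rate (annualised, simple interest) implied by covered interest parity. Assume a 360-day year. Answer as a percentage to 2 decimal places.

3.26%

T = 30/360 years.
CIP gives F = S · g_NZD/g_GBP, so g_NZD/g_GBP = 1.72997/1.7279 = 1.0011980.
The NZD side grows by 1 + 0.0470×30/360 = 1.0039167.
So the GBP growth factor = 1.0027154.
r = (1.0027154 − 1)/(30/360) = 0.032585 → 3.26%.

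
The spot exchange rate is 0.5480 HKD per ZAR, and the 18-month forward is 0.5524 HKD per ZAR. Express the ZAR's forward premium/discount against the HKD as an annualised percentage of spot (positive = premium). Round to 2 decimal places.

T = 18/12 years.
ZAR trades forward at +0.80292% vs spot over the period.
Annualise by dividing by T: 0.0080292 / (18/12) = 0.005353 → 0.54%.

+0.54%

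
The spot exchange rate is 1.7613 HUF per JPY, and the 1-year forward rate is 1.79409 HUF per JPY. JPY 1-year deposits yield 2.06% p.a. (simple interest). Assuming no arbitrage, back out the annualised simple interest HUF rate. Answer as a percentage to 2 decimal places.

3.96%

T = 1 year.
F/S = 1.79409/1.7613 = 1.0186169 = (growth of HUF) / (growth of JPY).
JPY growth factor: 1 + 0.0206×1 = 1.020600.
That pins the HUF growth at 1.0396004.
r = (1.0396004 − 1)/1 = 0.039600 → 3.96%.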